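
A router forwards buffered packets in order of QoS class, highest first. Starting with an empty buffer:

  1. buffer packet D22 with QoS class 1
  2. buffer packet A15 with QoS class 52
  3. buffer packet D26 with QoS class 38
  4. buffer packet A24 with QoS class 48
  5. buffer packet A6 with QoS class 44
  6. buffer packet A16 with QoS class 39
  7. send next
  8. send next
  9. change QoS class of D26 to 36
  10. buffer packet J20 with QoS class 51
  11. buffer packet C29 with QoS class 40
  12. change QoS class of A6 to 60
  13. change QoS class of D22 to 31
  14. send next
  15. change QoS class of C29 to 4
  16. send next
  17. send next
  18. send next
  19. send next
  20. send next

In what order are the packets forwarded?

A15 → A24 → A6 → J20 → A16 → D26 → D22 → C29

add D22 (QoS class 1) → {D22:1}
add A15 (QoS class 52) → {A15:52, D22:1}
add D26 (QoS class 38) → {A15:52, D26:38, D22:1}
add A24 (QoS class 48) → {A15:52, A24:48, D26:38, D22:1}
add A6 (QoS class 44) → {A15:52, A24:48, A6:44, D26:38, D22:1}
add A16 (QoS class 39) → {A15:52, A24:48, A6:44, A16:39, D26:38, D22:1}
send next → A15; now {A24:48, A6:44, A16:39, D26:38, D22:1}
send next → A24; now {A6:44, A16:39, D26:38, D22:1}
update D26 to QoS class 36 → {A6:44, A16:39, D26:36, D22:1}
add J20 (QoS class 51) → {J20:51, A6:44, A16:39, D26:36, D22:1}
add C29 (QoS class 40) → {J20:51, A6:44, C29:40, A16:39, D26:36, D22:1}
update A6 to QoS class 60 → {A6:60, J20:51, C29:40, A16:39, D26:36, D22:1}
update D22 to QoS class 31 → {A6:60, J20:51, C29:40, A16:39, D26:36, D22:31}
send next → A6; now {J20:51, C29:40, A16:39, D26:36, D22:31}
update C29 to QoS class 4 → {J20:51, A16:39, D26:36, D22:31, C29:4}
send next → J20; now {A16:39, D26:36, D22:31, C29:4}
send next → A16; now {D26:36, D22:31, C29:4}
send next → D26; now {D22:31, C29:4}
send next → D22; now {C29:4}
send next → C29; now {}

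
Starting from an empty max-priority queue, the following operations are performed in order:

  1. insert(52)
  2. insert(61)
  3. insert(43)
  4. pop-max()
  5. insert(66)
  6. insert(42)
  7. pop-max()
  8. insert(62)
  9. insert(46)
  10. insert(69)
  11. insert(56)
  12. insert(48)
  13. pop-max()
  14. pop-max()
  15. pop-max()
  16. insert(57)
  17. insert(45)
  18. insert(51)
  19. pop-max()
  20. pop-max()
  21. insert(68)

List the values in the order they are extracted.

insert 52 → {52}
insert 61 → {61, 52}
insert 43 → {61, 52, 43}
pop-max → 61; now {52, 43}
insert 66 → {66, 52, 43}
insert 42 → {66, 52, 43, 42}
pop-max → 66; now {52, 43, 42}
insert 62 → {62, 52, 43, 42}
insert 46 → {62, 52, 46, 43, 42}
insert 69 → {69, 62, 52, 46, 43, 42}
insert 56 → {69, 62, 56, 52, 46, 43, 42}
insert 48 → {69, 62, 56, 52, 48, 46, 43, 42}
pop-max → 69; now {62, 56, 52, 48, 46, 43, 42}
pop-max → 62; now {56, 52, 48, 46, 43, 42}
pop-max → 56; now {52, 48, 46, 43, 42}
insert 57 → {57, 52, 48, 46, 43, 42}
insert 45 → {57, 52, 48, 46, 45, 43, 42}
insert 51 → {57, 52, 51, 48, 46, 45, 43, 42}
pop-max → 57; now {52, 51, 48, 46, 45, 43, 42}
pop-max → 52; now {51, 48, 46, 45, 43, 42}
insert 68 → {68, 51, 48, 46, 45, 43, 42}

[61, 66, 69, 62, 56, 57, 52]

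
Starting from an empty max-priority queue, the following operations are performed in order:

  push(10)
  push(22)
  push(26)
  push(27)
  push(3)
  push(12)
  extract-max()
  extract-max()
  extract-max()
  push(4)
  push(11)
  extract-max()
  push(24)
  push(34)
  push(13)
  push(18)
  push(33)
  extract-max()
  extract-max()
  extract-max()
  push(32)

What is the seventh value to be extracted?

insert 10 → {10}
insert 22 → {22, 10}
insert 26 → {26, 22, 10}
insert 27 → {27, 26, 22, 10}
insert 3 → {27, 26, 22, 10, 3}
insert 12 → {27, 26, 22, 12, 10, 3}
extract-max → 27; now {26, 22, 12, 10, 3}
extract-max → 26; now {22, 12, 10, 3}
extract-max → 22; now {12, 10, 3}
insert 4 → {12, 10, 4, 3}
insert 11 → {12, 11, 10, 4, 3}
extract-max → 12; now {11, 10, 4, 3}
insert 24 → {24, 11, 10, 4, 3}
insert 34 → {34, 24, 11, 10, 4, 3}
insert 13 → {34, 24, 13, 11, 10, 4, 3}
insert 18 → {34, 24, 18, 13, 11, 10, 4, 3}
insert 33 → {34, 33, 24, 18, 13, 11, 10, 4, 3}
extract-max → 34; now {33, 24, 18, 13, 11, 10, 4, 3}
extract-max → 33; now {24, 18, 13, 11, 10, 4, 3}
extract-max → 24; now {18, 13, 11, 10, 4, 3}
insert 32 → {32, 18, 13, 11, 10, 4, 3}

24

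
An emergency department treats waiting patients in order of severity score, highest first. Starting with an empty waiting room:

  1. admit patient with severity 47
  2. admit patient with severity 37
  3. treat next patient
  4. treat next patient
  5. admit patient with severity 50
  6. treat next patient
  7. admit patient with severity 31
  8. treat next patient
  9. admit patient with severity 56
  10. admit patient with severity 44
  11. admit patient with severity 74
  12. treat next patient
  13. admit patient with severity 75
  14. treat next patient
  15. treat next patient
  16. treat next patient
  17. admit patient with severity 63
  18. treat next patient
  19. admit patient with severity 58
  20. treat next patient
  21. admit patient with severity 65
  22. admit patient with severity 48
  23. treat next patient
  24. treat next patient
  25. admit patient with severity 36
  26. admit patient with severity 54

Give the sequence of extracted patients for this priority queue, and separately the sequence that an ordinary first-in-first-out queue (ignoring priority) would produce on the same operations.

priority queue: [47, 37, 50, 31, 74, 75, 56, 44, 63, 58, 65, 48]; FIFO queue: 47 → 37 → 50 → 31 → 56 → 44 → 74 → 75 → 63 → 58 → 65 → 48

insert 47 → {47}
insert 37 → {47, 37}
treat next patient → 47; now {37}
treat next patient → 37; now {}
insert 50 → {50}
treat next patient → 50; now {}
insert 31 → {31}
treat next patient → 31; now {}
insert 56 → {56}
insert 44 → {56, 44}
insert 74 → {74, 56, 44}
treat next patient → 74; now {56, 44}
insert 75 → {75, 56, 44}
treat next patient → 75; now {56, 44}
treat next patient → 56; now {44}
treat next patient → 44; now {}
insert 63 → {63}
treat next patient → 63; now {}
insert 58 → {58}
treat next patient → 58; now {}
insert 65 → {65}
insert 48 → {65, 48}
treat next patient → 65; now {48}
treat next patient → 48; now {}
insert 36 → {36}
insert 54 → {54, 36}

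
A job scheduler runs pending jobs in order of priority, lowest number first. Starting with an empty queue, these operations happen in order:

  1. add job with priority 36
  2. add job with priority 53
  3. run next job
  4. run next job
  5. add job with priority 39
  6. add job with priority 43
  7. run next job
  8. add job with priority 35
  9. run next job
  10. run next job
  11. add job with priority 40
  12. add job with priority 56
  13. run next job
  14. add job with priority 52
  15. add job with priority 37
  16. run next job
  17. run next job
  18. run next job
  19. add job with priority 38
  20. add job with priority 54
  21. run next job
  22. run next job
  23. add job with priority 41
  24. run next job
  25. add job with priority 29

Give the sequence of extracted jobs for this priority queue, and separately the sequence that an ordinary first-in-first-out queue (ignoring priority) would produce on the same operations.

priority queue: 36, 53, 39, 35, 43, 40, 37, 52, 56, 38, 54, 41; FIFO queue: [36, 53, 39, 43, 35, 40, 56, 52, 37, 38, 54, 41]

insert 36 → {36}
insert 53 → {36, 53}
run next job → 36; now {53}
run next job → 53; now {}
insert 39 → {39}
insert 43 → {39, 43}
run next job → 39; now {43}
insert 35 → {35, 43}
run next job → 35; now {43}
run next job → 43; now {}
insert 40 → {40}
insert 56 → {40, 56}
run next job → 40; now {56}
insert 52 → {52, 56}
insert 37 → {37, 52, 56}
run next job → 37; now {52, 56}
run next job → 52; now {56}
run next job → 56; now {}
insert 38 → {38}
insert 54 → {38, 54}
run next job → 38; now {54}
run next job → 54; now {}
insert 41 → {41}
run next job → 41; now {}
insert 29 → {29}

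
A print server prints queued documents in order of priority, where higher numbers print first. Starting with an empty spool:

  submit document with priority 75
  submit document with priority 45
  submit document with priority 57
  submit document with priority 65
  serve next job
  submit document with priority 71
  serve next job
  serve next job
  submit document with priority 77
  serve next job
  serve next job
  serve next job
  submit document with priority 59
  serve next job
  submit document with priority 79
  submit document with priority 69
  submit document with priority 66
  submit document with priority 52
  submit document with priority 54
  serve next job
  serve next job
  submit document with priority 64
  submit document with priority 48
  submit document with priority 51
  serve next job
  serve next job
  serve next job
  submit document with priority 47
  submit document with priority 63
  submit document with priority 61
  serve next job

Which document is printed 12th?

insert 75 → {75}
insert 45 → {75, 45}
insert 57 → {75, 57, 45}
insert 65 → {75, 65, 57, 45}
serve next job → 75; now {65, 57, 45}
insert 71 → {71, 65, 57, 45}
serve next job → 71; now {65, 57, 45}
serve next job → 65; now {57, 45}
insert 77 → {77, 57, 45}
serve next job → 77; now {57, 45}
serve next job → 57; now {45}
serve next job → 45; now {}
insert 59 → {59}
serve next job → 59; now {}
insert 79 → {79}
insert 69 → {79, 69}
insert 66 → {79, 69, 66}
insert 52 → {79, 69, 66, 52}
insert 54 → {79, 69, 66, 54, 52}
serve next job → 79; now {69, 66, 54, 52}
serve next job → 69; now {66, 54, 52}
insert 64 → {66, 64, 54, 52}
insert 48 → {66, 64, 54, 52, 48}
insert 51 → {66, 64, 54, 52, 51, 48}
serve next job → 66; now {64, 54, 52, 51, 48}
serve next job → 64; now {54, 52, 51, 48}
serve next job → 54; now {52, 51, 48}
insert 47 → {52, 51, 48, 47}
insert 63 → {63, 52, 51, 48, 47}
insert 61 → {63, 61, 52, 51, 48, 47}
serve next job → 63; now {61, 52, 51, 48, 47}

54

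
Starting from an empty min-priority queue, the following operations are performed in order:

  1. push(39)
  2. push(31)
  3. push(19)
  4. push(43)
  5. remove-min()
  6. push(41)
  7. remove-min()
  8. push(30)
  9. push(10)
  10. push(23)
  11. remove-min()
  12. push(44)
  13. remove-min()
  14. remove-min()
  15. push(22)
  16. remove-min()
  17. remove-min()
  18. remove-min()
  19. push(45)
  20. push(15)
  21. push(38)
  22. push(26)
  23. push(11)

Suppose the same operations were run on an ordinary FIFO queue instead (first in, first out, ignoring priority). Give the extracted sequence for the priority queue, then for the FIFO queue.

insert 39 → {39}
insert 31 → {31, 39}
insert 19 → {19, 31, 39}
insert 43 → {19, 31, 39, 43}
remove-min → 19; now {31, 39, 43}
insert 41 → {31, 39, 41, 43}
remove-min → 31; now {39, 41, 43}
insert 30 → {30, 39, 41, 43}
insert 10 → {10, 30, 39, 41, 43}
insert 23 → {10, 23, 30, 39, 41, 43}
remove-min → 10; now {23, 30, 39, 41, 43}
insert 44 → {23, 30, 39, 41, 43, 44}
remove-min → 23; now {30, 39, 41, 43, 44}
remove-min → 30; now {39, 41, 43, 44}
insert 22 → {22, 39, 41, 43, 44}
remove-min → 22; now {39, 41, 43, 44}
remove-min → 39; now {41, 43, 44}
remove-min → 41; now {43, 44}
insert 45 → {43, 44, 45}
insert 15 → {15, 43, 44, 45}
insert 38 → {15, 38, 43, 44, 45}
insert 26 → {15, 26, 38, 43, 44, 45}
insert 11 → {11, 15, 26, 38, 43, 44, 45}

priority queue: 19, 31, 10, 23, 30, 22, 39, 41; FIFO queue: [39, 31, 19, 43, 41, 30, 10, 23]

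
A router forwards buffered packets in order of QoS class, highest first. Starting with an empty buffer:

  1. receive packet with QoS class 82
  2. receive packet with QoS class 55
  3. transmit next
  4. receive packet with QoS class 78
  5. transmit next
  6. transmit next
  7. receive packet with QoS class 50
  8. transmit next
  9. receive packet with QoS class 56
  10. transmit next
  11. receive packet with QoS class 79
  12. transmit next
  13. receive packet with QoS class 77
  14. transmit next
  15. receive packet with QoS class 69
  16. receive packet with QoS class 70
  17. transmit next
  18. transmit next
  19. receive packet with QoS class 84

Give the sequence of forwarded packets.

82 → 78 → 55 → 50 → 56 → 79 → 77 → 70 → 69

insert 82 → {82}
insert 55 → {82, 55}
transmit next → 82; now {55}
insert 78 → {78, 55}
transmit next → 78; now {55}
transmit next → 55; now {}
insert 50 → {50}
transmit next → 50; now {}
insert 56 → {56}
transmit next → 56; now {}
insert 79 → {79}
transmit next → 79; now {}
insert 77 → {77}
transmit next → 77; now {}
insert 69 → {69}
insert 70 → {70, 69}
transmit next → 70; now {69}
transmit next → 69; now {}
insert 84 → {84}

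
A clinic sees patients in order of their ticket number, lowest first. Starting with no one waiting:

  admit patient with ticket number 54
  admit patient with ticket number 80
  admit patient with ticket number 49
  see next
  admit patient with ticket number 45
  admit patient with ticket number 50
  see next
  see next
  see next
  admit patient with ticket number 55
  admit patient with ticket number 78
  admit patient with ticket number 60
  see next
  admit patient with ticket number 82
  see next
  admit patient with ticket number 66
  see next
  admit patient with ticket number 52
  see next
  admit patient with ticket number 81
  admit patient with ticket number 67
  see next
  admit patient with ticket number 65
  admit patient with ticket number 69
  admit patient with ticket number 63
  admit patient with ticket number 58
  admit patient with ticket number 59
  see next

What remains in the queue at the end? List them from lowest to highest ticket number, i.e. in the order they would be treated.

insert 54 → {54}
insert 80 → {54, 80}
insert 49 → {49, 54, 80}
see next → 49; now {54, 80}
insert 45 → {45, 54, 80}
insert 50 → {45, 50, 54, 80}
see next → 45; now {50, 54, 80}
see next → 50; now {54, 80}
see next → 54; now {80}
insert 55 → {55, 80}
insert 78 → {55, 78, 80}
insert 60 → {55, 60, 78, 80}
see next → 55; now {60, 78, 80}
insert 82 → {60, 78, 80, 82}
see next → 60; now {78, 80, 82}
insert 66 → {66, 78, 80, 82}
see next → 66; now {78, 80, 82}
insert 52 → {52, 78, 80, 82}
see next → 52; now {78, 80, 82}
insert 81 → {78, 80, 81, 82}
insert 67 → {67, 78, 80, 81, 82}
see next → 67; now {78, 80, 81, 82}
insert 65 → {65, 78, 80, 81, 82}
insert 69 → {65, 69, 78, 80, 81, 82}
insert 63 → {63, 65, 69, 78, 80, 81, 82}
insert 58 → {58, 63, 65, 69, 78, 80, 81, 82}
insert 59 → {58, 59, 63, 65, 69, 78, 80, 81, 82}
see next → 58; now {59, 63, 65, 69, 78, 80, 81, 82}

59, 63, 65, 69, 78, 80, 81, 82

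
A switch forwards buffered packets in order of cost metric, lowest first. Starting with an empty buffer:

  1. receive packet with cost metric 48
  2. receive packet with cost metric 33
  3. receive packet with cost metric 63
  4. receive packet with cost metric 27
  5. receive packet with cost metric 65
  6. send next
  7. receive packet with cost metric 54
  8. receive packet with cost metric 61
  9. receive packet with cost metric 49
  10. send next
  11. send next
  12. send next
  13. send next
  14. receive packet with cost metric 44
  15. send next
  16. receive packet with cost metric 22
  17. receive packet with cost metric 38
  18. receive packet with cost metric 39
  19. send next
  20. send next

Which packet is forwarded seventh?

insert 48 → {48}
insert 33 → {33, 48}
insert 63 → {33, 48, 63}
insert 27 → {27, 33, 48, 63}
insert 65 → {27, 33, 48, 63, 65}
send next → 27; now {33, 48, 63, 65}
insert 54 → {33, 48, 54, 63, 65}
insert 61 → {33, 48, 54, 61, 63, 65}
insert 49 → {33, 48, 49, 54, 61, 63, 65}
send next → 33; now {48, 49, 54, 61, 63, 65}
send next → 48; now {49, 54, 61, 63, 65}
send next → 49; now {54, 61, 63, 65}
send next → 54; now {61, 63, 65}
insert 44 → {44, 61, 63, 65}
send next → 44; now {61, 63, 65}
insert 22 → {22, 61, 63, 65}
insert 38 → {22, 38, 61, 63, 65}
insert 39 → {22, 38, 39, 61, 63, 65}
send next → 22; now {38, 39, 61, 63, 65}
send next → 38; now {39, 61, 63, 65}

22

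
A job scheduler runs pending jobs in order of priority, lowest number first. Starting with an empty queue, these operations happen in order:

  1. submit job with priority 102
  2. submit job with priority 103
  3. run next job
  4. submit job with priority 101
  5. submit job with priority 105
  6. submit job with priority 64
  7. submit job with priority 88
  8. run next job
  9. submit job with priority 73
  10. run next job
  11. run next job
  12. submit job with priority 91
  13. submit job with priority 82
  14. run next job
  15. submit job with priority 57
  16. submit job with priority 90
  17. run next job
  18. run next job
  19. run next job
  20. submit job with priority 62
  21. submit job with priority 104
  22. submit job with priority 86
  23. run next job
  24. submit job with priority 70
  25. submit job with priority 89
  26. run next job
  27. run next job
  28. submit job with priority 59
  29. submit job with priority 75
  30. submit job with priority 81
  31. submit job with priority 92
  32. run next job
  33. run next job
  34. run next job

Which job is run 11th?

insert 102 → {102}
insert 103 → {102, 103}
run next job → 102; now {103}
insert 101 → {101, 103}
insert 105 → {101, 103, 105}
insert 64 → {64, 101, 103, 105}
insert 88 → {64, 88, 101, 103, 105}
run next job → 64; now {88, 101, 103, 105}
insert 73 → {73, 88, 101, 103, 105}
run next job → 73; now {88, 101, 103, 105}
run next job → 88; now {101, 103, 105}
insert 91 → {91, 101, 103, 105}
insert 82 → {82, 91, 101, 103, 105}
run next job → 82; now {91, 101, 103, 105}
insert 57 → {57, 91, 101, 103, 105}
insert 90 → {57, 90, 91, 101, 103, 105}
run next job → 57; now {90, 91, 101, 103, 105}
run next job → 90; now {91, 101, 103, 105}
run next job → 91; now {101, 103, 105}
insert 62 → {62, 101, 103, 105}
insert 104 → {62, 101, 103, 104, 105}
insert 86 → {62, 86, 101, 103, 104, 105}
run next job → 62; now {86, 101, 103, 104, 105}
insert 70 → {70, 86, 101, 103, 104, 105}
insert 89 → {70, 86, 89, 101, 103, 104, 105}
run next job → 70; now {86, 89, 101, 103, 104, 105}
run next job → 86; now {89, 101, 103, 104, 105}
insert 59 → {59, 89, 101, 103, 104, 105}
insert 75 → {59, 75, 89, 101, 103, 104, 105}
insert 81 → {59, 75, 81, 89, 101, 103, 104, 105}
insert 92 → {59, 75, 81, 89, 92, 101, 103, 104, 105}
run next job → 59; now {75, 81, 89, 92, 101, 103, 104, 105}
run next job → 75; now {81, 89, 92, 101, 103, 104, 105}
run next job → 81; now {89, 92, 101, 103, 104, 105}

86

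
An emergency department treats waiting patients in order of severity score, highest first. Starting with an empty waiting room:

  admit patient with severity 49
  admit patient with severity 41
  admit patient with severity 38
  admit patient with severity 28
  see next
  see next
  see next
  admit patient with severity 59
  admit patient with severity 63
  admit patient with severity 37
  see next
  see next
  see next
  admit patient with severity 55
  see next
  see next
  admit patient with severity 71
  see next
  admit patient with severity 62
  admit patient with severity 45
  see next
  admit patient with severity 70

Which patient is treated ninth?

insert 49 → {49}
insert 41 → {49, 41}
insert 38 → {49, 41, 38}
insert 28 → {49, 41, 38, 28}
see next → 49; now {41, 38, 28}
see next → 41; now {38, 28}
see next → 38; now {28}
insert 59 → {59, 28}
insert 63 → {63, 59, 28}
insert 37 → {63, 59, 37, 28}
see next → 63; now {59, 37, 28}
see next → 59; now {37, 28}
see next → 37; now {28}
insert 55 → {55, 28}
see next → 55; now {28}
see next → 28; now {}
insert 71 → {71}
see next → 71; now {}
insert 62 → {62}
insert 45 → {62, 45}
see next → 62; now {45}
insert 70 → {70, 45}

71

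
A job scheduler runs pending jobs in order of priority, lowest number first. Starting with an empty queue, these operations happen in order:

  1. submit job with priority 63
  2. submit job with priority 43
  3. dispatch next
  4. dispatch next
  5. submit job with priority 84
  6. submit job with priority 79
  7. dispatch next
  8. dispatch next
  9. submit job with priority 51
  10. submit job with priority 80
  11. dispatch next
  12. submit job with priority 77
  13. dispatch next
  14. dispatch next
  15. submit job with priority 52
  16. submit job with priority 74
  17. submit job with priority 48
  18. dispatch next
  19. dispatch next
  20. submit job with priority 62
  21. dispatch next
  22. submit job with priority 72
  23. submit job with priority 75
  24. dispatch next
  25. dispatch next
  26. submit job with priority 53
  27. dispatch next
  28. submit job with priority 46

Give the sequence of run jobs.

43 → 63 → 79 → 84 → 51 → 77 → 80 → 48 → 52 → 62 → 72 → 74 → 53

insert 63 → {63}
insert 43 → {43, 63}
dispatch next → 43; now {63}
dispatch next → 63; now {}
insert 84 → {84}
insert 79 → {79, 84}
dispatch next → 79; now {84}
dispatch next → 84; now {}
insert 51 → {51}
insert 80 → {51, 80}
dispatch next → 51; now {80}
insert 77 → {77, 80}
dispatch next → 77; now {80}
dispatch next → 80; now {}
insert 52 → {52}
insert 74 → {52, 74}
insert 48 → {48, 52, 74}
dispatch next → 48; now {52, 74}
dispatch next → 52; now {74}
insert 62 → {62, 74}
dispatch next → 62; now {74}
insert 72 → {72, 74}
insert 75 → {72, 74, 75}
dispatch next → 72; now {74, 75}
dispatch next → 74; now {75}
insert 53 → {53, 75}
dispatch next → 53; now {75}
insert 46 → {46, 75}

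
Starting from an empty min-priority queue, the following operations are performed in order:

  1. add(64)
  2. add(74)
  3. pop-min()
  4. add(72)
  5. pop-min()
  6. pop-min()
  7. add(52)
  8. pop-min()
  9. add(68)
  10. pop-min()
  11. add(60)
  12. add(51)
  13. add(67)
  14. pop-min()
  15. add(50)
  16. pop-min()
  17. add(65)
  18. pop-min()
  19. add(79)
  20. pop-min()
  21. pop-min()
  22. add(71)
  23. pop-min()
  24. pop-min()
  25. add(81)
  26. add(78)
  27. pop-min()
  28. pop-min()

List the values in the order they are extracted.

insert 64 → {64}
insert 74 → {64, 74}
pop-min → 64; now {74}
insert 72 → {72, 74}
pop-min → 72; now {74}
pop-min → 74; now {}
insert 52 → {52}
pop-min → 52; now {}
insert 68 → {68}
pop-min → 68; now {}
insert 60 → {60}
insert 51 → {51, 60}
insert 67 → {51, 60, 67}
pop-min → 51; now {60, 67}
insert 50 → {50, 60, 67}
pop-min → 50; now {60, 67}
insert 65 → {60, 65, 67}
pop-min → 60; now {65, 67}
insert 79 → {65, 67, 79}
pop-min → 65; now {67, 79}
pop-min → 67; now {79}
insert 71 → {71, 79}
pop-min → 71; now {79}
pop-min → 79; now {}
insert 81 → {81}
insert 78 → {78, 81}
pop-min → 78; now {81}
pop-min → 81; now {}

[64, 72, 74, 52, 68, 51, 50, 60, 65, 67, 71, 79, 78, 81]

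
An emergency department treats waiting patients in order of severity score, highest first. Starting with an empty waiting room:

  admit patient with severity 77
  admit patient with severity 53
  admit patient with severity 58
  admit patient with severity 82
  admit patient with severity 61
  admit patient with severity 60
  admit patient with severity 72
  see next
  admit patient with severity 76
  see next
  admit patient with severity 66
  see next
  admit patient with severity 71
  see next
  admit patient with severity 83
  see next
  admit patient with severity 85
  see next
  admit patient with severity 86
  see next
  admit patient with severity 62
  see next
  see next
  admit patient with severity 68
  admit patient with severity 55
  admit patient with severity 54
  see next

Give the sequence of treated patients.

insert 77 → {77}
insert 53 → {77, 53}
insert 58 → {77, 58, 53}
insert 82 → {82, 77, 58, 53}
insert 61 → {82, 77, 61, 58, 53}
insert 60 → {82, 77, 61, 60, 58, 53}
insert 72 → {82, 77, 72, 61, 60, 58, 53}
see next → 82; now {77, 72, 61, 60, 58, 53}
insert 76 → {77, 76, 72, 61, 60, 58, 53}
see next → 77; now {76, 72, 61, 60, 58, 53}
insert 66 → {76, 72, 66, 61, 60, 58, 53}
see next → 76; now {72, 66, 61, 60, 58, 53}
insert 71 → {72, 71, 66, 61, 60, 58, 53}
see next → 72; now {71, 66, 61, 60, 58, 53}
insert 83 → {83, 71, 66, 61, 60, 58, 53}
see next → 83; now {71, 66, 61, 60, 58, 53}
insert 85 → {85, 71, 66, 61, 60, 58, 53}
see next → 85; now {71, 66, 61, 60, 58, 53}
insert 86 → {86, 71, 66, 61, 60, 58, 53}
see next → 86; now {71, 66, 61, 60, 58, 53}
insert 62 → {71, 66, 62, 61, 60, 58, 53}
see next → 71; now {66, 62, 61, 60, 58, 53}
see next → 66; now {62, 61, 60, 58, 53}
insert 68 → {68, 62, 61, 60, 58, 53}
insert 55 → {68, 62, 61, 60, 58, 55, 53}
insert 54 → {68, 62, 61, 60, 58, 55, 54, 53}
see next → 68; now {62, 61, 60, 58, 55, 54, 53}

82, 77, 76, 72, 83, 85, 86, 71, 66, 68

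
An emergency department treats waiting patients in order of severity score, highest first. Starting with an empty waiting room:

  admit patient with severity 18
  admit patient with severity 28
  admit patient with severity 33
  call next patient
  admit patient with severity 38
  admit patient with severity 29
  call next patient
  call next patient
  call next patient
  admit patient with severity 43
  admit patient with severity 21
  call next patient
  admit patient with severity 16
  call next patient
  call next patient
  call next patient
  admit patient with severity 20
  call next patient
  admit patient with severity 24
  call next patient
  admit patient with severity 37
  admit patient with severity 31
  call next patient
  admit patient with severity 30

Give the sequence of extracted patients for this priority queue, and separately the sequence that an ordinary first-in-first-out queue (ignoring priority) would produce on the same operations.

insert 18 → {18}
insert 28 → {28, 18}
insert 33 → {33, 28, 18}
call next patient → 33; now {28, 18}
insert 38 → {38, 28, 18}
insert 29 → {38, 29, 28, 18}
call next patient → 38; now {29, 28, 18}
call next patient → 29; now {28, 18}
call next patient → 28; now {18}
insert 43 → {43, 18}
insert 21 → {43, 21, 18}
call next patient → 43; now {21, 18}
insert 16 → {21, 18, 16}
call next patient → 21; now {18, 16}
call next patient → 18; now {16}
call next patient → 16; now {}
insert 20 → {20}
call next patient → 20; now {}
insert 24 → {24}
call next patient → 24; now {}
insert 37 → {37}
insert 31 → {37, 31}
call next patient → 37; now {31}
insert 30 → {31, 30}

priority queue: 33 → 38 → 29 → 28 → 43 → 21 → 18 → 16 → 20 → 24 → 37; FIFO queue: [18, 28, 33, 38, 29, 43, 21, 16, 20, 24, 37]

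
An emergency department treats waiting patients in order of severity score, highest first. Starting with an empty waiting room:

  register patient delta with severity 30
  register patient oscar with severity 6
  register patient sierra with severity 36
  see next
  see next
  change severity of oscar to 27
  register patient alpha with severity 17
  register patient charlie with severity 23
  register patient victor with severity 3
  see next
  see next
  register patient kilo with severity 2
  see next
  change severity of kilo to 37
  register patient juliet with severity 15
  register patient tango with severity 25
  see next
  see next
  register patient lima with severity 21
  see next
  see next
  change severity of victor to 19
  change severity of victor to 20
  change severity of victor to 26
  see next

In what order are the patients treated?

[sierra, delta, oscar, charlie, alpha, kilo, tango, lima, juliet, victor]

add delta (severity 30) → {delta:30}
add oscar (severity 6) → {delta:30, oscar:6}
add sierra (severity 36) → {sierra:36, delta:30, oscar:6}
see next → sierra; now {delta:30, oscar:6}
see next → delta; now {oscar:6}
update oscar to severity 27 → {oscar:27}
add alpha (severity 17) → {oscar:27, alpha:17}
add charlie (severity 23) → {oscar:27, charlie:23, alpha:17}
add victor (severity 3) → {oscar:27, charlie:23, alpha:17, victor:3}
see next → oscar; now {charlie:23, alpha:17, victor:3}
see next → charlie; now {alpha:17, victor:3}
add kilo (severity 2) → {alpha:17, victor:3, kilo:2}
see next → alpha; now {victor:3, kilo:2}
update kilo to severity 37 → {kilo:37, victor:3}
add juliet (severity 15) → {kilo:37, juliet:15, victor:3}
add tango (severity 25) → {kilo:37, tango:25, juliet:15, victor:3}
see next → kilo; now {tango:25, juliet:15, victor:3}
see next → tango; now {juliet:15, victor:3}
add lima (severity 21) → {lima:21, juliet:15, victor:3}
see next → lima; now {juliet:15, victor:3}
see next → juliet; now {victor:3}
update victor to severity 19 → {victor:19}
update victor to severity 20 → {victor:20}
update victor to severity 26 → {victor:26}
see next → victor; now {}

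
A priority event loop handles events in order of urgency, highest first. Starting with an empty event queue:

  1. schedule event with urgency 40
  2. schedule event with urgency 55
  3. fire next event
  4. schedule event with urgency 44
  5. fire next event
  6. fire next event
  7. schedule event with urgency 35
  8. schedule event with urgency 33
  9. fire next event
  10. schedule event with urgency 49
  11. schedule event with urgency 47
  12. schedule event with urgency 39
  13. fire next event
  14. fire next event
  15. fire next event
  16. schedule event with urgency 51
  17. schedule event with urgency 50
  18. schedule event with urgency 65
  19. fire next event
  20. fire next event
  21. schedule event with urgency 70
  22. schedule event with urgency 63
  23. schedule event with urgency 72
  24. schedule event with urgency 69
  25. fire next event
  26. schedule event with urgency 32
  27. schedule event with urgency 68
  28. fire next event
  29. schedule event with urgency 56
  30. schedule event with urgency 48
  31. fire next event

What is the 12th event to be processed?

insert 40 → {40}
insert 55 → {55, 40}
fire next event → 55; now {40}
insert 44 → {44, 40}
fire next event → 44; now {40}
fire next event → 40; now {}
insert 35 → {35}
insert 33 → {35, 33}
fire next event → 35; now {33}
insert 49 → {49, 33}
insert 47 → {49, 47, 33}
insert 39 → {49, 47, 39, 33}
fire next event → 49; now {47, 39, 33}
fire next event → 47; now {39, 33}
fire next event → 39; now {33}
insert 51 → {51, 33}
insert 50 → {51, 50, 33}
insert 65 → {65, 51, 50, 33}
fire next event → 65; now {51, 50, 33}
fire next event → 51; now {50, 33}
insert 70 → {70, 50, 33}
insert 63 → {70, 63, 50, 33}
insert 72 → {72, 70, 63, 50, 33}
insert 69 → {72, 70, 69, 63, 50, 33}
fire next event → 72; now {70, 69, 63, 50, 33}
insert 32 → {70, 69, 63, 50, 33, 32}
insert 68 → {70, 69, 68, 63, 50, 33, 32}
fire next event → 70; now {69, 68, 63, 50, 33, 32}
insert 56 → {69, 68, 63, 56, 50, 33, 32}
insert 48 → {69, 68, 63, 56, 50, 48, 33, 32}
fire next event → 69; now {68, 63, 56, 50, 48, 33, 32}

69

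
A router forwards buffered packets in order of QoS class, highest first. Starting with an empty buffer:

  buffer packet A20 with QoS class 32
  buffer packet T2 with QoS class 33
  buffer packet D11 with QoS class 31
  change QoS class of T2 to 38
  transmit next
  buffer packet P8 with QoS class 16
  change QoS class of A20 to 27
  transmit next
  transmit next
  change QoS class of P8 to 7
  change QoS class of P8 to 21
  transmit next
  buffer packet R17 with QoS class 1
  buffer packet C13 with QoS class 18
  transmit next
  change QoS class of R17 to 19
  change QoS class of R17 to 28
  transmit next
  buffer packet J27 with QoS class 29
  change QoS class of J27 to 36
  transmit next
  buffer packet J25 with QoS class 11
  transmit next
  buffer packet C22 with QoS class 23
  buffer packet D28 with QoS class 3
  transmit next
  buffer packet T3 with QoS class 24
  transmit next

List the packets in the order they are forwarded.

add A20 (QoS class 32) → {A20:32}
add T2 (QoS class 33) → {T2:33, A20:32}
add D11 (QoS class 31) → {T2:33, A20:32, D11:31}
update T2 to QoS class 38 → {T2:38, A20:32, D11:31}
transmit next → T2; now {A20:32, D11:31}
add P8 (QoS class 16) → {A20:32, D11:31, P8:16}
update A20 to QoS class 27 → {D11:31, A20:27, P8:16}
transmit next → D11; now {A20:27, P8:16}
transmit next → A20; now {P8:16}
update P8 to QoS class 7 → {P8:7}
update P8 to QoS class 21 → {P8:21}
transmit next → P8; now {}
add R17 (QoS class 1) → {R17:1}
add C13 (QoS class 18) → {C13:18, R17:1}
transmit next → C13; now {R17:1}
update R17 to QoS class 19 → {R17:19}
update R17 to QoS class 28 → {R17:28}
transmit next → R17; now {}
add J27 (QoS class 29) → {J27:29}
update J27 to QoS class 36 → {J27:36}
transmit next → J27; now {}
add J25 (QoS class 11) → {J25:11}
transmit next → J25; now {}
add C22 (QoS class 23) → {C22:23}
add D28 (QoS class 3) → {C22:23, D28:3}
transmit next → C22; now {D28:3}
add T3 (QoS class 24) → {T3:24, D28:3}
transmit next → T3; now {D28:3}

T2, D11, A20, P8, C13, R17, J27, J25, C22, T3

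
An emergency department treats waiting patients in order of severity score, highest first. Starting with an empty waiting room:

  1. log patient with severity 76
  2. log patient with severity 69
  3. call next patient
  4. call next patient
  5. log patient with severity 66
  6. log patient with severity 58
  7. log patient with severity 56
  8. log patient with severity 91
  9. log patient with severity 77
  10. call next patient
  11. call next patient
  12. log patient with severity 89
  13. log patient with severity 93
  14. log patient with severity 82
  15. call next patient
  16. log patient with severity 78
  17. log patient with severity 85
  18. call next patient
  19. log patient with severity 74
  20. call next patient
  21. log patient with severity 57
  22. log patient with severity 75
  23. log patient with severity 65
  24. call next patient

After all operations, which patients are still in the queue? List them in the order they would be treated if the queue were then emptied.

insert 76 → {76}
insert 69 → {76, 69}
call next patient → 76; now {69}
call next patient → 69; now {}
insert 66 → {66}
insert 58 → {66, 58}
insert 56 → {66, 58, 56}
insert 91 → {91, 66, 58, 56}
insert 77 → {91, 77, 66, 58, 56}
call next patient → 91; now {77, 66, 58, 56}
call next patient → 77; now {66, 58, 56}
insert 89 → {89, 66, 58, 56}
insert 93 → {93, 89, 66, 58, 56}
insert 82 → {93, 89, 82, 66, 58, 56}
call next patient → 93; now {89, 82, 66, 58, 56}
insert 78 → {89, 82, 78, 66, 58, 56}
insert 85 → {89, 85, 82, 78, 66, 58, 56}
call next patient → 89; now {85, 82, 78, 66, 58, 56}
insert 74 → {85, 82, 78, 74, 66, 58, 56}
call next patient → 85; now {82, 78, 74, 66, 58, 56}
insert 57 → {82, 78, 74, 66, 58, 57, 56}
insert 75 → {82, 78, 75, 74, 66, 58, 57, 56}
insert 65 → {82, 78, 75, 74, 66, 65, 58, 57, 56}
call next patient → 82; now {78, 75, 74, 66, 65, 58, 57, 56}

[78, 75, 74, 66, 65, 58, 57, 56]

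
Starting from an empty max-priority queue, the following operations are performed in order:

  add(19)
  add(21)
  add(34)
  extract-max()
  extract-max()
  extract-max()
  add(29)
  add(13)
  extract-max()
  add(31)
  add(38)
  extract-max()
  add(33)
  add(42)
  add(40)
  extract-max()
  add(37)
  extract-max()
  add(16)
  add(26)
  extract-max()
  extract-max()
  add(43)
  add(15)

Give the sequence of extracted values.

insert 19 → {19}
insert 21 → {21, 19}
insert 34 → {34, 21, 19}
extract-max → 34; now {21, 19}
extract-max → 21; now {19}
extract-max → 19; now {}
insert 29 → {29}
insert 13 → {29, 13}
extract-max → 29; now {13}
insert 31 → {31, 13}
insert 38 → {38, 31, 13}
extract-max → 38; now {31, 13}
insert 33 → {33, 31, 13}
insert 42 → {42, 33, 31, 13}
insert 40 → {42, 40, 33, 31, 13}
extract-max → 42; now {40, 33, 31, 13}
insert 37 → {40, 37, 33, 31, 13}
extract-max → 40; now {37, 33, 31, 13}
insert 16 → {37, 33, 31, 16, 13}
insert 26 → {37, 33, 31, 26, 16, 13}
extract-max → 37; now {33, 31, 26, 16, 13}
extract-max → 33; now {31, 26, 16, 13}
insert 43 → {43, 31, 26, 16, 13}
insert 15 → {43, 31, 26, 16, 15, 13}

[34, 21, 19, 29, 38, 42, 40, 37, 33]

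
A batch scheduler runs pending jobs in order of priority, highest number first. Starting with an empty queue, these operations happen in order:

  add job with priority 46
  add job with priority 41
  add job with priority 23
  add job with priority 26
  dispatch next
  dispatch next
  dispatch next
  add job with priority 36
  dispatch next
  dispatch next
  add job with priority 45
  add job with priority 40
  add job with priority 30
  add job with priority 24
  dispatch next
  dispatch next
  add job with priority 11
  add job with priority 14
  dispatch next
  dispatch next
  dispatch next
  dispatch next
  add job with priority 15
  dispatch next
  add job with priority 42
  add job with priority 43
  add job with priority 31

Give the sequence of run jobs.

insert 46 → {46}
insert 41 → {46, 41}
insert 23 → {46, 41, 23}
insert 26 → {46, 41, 26, 23}
dispatch next → 46; now {41, 26, 23}
dispatch next → 41; now {26, 23}
dispatch next → 26; now {23}
insert 36 → {36, 23}
dispatch next → 36; now {23}
dispatch next → 23; now {}
insert 45 → {45}
insert 40 → {45, 40}
insert 30 → {45, 40, 30}
insert 24 → {45, 40, 30, 24}
dispatch next → 45; now {40, 30, 24}
dispatch next → 40; now {30, 24}
insert 11 → {30, 24, 11}
insert 14 → {30, 24, 14, 11}
dispatch next → 30; now {24, 14, 11}
dispatch next → 24; now {14, 11}
dispatch next → 14; now {11}
dispatch next → 11; now {}
insert 15 → {15}
dispatch next → 15; now {}
insert 42 → {42}
insert 43 → {43, 42}
insert 31 → {43, 42, 31}

[46, 41, 26, 36, 23, 45, 40, 30, 24, 14, 11, 15]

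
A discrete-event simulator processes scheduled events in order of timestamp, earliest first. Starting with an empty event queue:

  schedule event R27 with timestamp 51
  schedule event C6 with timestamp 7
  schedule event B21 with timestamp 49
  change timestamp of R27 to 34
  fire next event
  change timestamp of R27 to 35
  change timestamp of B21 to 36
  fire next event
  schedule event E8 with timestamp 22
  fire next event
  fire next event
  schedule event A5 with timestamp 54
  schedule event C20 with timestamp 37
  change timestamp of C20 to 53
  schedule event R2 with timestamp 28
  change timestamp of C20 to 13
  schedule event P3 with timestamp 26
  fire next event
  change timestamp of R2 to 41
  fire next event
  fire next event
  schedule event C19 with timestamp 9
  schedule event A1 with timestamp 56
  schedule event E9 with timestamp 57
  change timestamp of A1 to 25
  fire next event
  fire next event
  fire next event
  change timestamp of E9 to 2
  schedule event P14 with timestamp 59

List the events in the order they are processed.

add R27 (timestamp 51) → {R27:51}
add C6 (timestamp 7) → {C6:7, R27:51}
add B21 (timestamp 49) → {C6:7, B21:49, R27:51}
update R27 to timestamp 34 → {C6:7, R27:34, B21:49}
fire next event → C6; now {R27:34, B21:49}
update R27 to timestamp 35 → {R27:35, B21:49}
update B21 to timestamp 36 → {R27:35, B21:36}
fire next event → R27; now {B21:36}
add E8 (timestamp 22) → {E8:22, B21:36}
fire next event → E8; now {B21:36}
fire next event → B21; now {}
add A5 (timestamp 54) → {A5:54}
add C20 (timestamp 37) → {C20:37, A5:54}
update C20 to timestamp 53 → {C20:53, A5:54}
add R2 (timestamp 28) → {R2:28, C20:53, A5:54}
update C20 to timestamp 13 → {C20:13, R2:28, A5:54}
add P3 (timestamp 26) → {C20:13, P3:26, R2:28, A5:54}
fire next event → C20; now {P3:26, R2:28, A5:54}
update R2 to timestamp 41 → {P3:26, R2:41, A5:54}
fire next event → P3; now {R2:41, A5:54}
fire next event → R2; now {A5:54}
add C19 (timestamp 9) → {C19:9, A5:54}
add A1 (timestamp 56) → {C19:9, A5:54, A1:56}
add E9 (timestamp 57) → {C19:9, A5:54, A1:56, E9:57}
update A1 to timestamp 25 → {C19:9, A1:25, A5:54, E9:57}
fire next event → C19; now {A1:25, A5:54, E9:57}
fire next event → A1; now {A5:54, E9:57}
fire next event → A5; now {E9:57}
update E9 to timestamp 2 → {E9:2}
add P14 (timestamp 59) → {E9:2, P14:59}

[C6, R27, E8, B21, C20, P3, R2, C19, A1, A5]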